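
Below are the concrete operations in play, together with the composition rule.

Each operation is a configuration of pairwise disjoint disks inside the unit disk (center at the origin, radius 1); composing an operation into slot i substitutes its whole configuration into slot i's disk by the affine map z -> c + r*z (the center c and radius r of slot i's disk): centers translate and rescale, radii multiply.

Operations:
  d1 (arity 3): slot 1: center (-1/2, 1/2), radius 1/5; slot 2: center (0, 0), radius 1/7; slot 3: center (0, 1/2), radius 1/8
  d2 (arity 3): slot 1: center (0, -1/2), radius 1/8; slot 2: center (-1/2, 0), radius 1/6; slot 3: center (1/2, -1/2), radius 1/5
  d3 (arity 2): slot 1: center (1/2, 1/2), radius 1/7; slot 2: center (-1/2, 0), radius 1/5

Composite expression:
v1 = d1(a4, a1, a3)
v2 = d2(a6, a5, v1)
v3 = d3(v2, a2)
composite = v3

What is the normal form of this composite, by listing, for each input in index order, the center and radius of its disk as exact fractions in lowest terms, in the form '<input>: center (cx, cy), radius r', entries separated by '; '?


a1: center (4/7, 3/7), radius 1/245; a2: center (-1/2, 0), radius 1/5; a3: center (4/7, 31/70), radius 1/280; a4: center (39/70, 31/70), radius 1/175; a5: center (3/7, 1/2), radius 1/42; a6: center (1/2, 3/7), radius 1/56

Only the slot chain above each a matters under d3; compose those maps.
input a6: applying the 2 nested substitutions gives center (1/2, 3/7), radius 1/56
input a5: applying the 2 nested substitutions gives center (3/7, 1/2), radius 1/42
input a4: applying the 3 nested substitutions gives center (39/70, 31/70), radius 1/175
input a1: applying the 3 nested substitutions gives center (4/7, 3/7), radius 1/245
input a3: applying the 3 nested substitutions gives center (4/7, 31/70), radius 1/280
input a2: applying the 1 nested substitution gives center (-1/2, 0), radius 1/5


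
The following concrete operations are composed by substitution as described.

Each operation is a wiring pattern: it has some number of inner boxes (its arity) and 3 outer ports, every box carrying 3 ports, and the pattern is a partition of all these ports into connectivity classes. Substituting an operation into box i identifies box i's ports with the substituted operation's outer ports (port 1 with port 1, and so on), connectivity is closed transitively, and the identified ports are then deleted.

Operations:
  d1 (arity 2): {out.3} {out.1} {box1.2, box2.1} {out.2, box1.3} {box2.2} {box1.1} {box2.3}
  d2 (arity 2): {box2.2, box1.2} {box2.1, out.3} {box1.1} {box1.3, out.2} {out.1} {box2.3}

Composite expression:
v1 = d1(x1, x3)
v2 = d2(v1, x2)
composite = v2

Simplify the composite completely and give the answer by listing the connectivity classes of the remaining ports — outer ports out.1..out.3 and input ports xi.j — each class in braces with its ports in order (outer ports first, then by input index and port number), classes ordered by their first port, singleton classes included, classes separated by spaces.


{out.1} {out.2} {out.3, x2.1} {x1.1} {x1.2, x3.1} {x1.3, x2.2} {x2.3} {x3.2} {x3.3}


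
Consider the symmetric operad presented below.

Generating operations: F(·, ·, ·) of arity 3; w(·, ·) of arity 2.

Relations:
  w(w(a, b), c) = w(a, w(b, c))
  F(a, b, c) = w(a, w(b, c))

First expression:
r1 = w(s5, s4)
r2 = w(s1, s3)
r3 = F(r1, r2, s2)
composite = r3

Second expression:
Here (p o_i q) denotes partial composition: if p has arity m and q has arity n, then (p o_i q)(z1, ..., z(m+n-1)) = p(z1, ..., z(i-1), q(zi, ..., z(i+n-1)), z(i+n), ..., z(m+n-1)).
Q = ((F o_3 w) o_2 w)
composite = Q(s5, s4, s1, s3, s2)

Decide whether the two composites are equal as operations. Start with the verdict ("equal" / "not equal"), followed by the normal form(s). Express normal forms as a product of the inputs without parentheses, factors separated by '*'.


equal; both compose to s5 * s4 * s1 * s3 * s2

Reducing the first expression gives s5 * s4 * s1 * s3 * s2
Reducing the second expression gives s5 * s4 * s1 * s3 * s2
Both agree, so they are equal.


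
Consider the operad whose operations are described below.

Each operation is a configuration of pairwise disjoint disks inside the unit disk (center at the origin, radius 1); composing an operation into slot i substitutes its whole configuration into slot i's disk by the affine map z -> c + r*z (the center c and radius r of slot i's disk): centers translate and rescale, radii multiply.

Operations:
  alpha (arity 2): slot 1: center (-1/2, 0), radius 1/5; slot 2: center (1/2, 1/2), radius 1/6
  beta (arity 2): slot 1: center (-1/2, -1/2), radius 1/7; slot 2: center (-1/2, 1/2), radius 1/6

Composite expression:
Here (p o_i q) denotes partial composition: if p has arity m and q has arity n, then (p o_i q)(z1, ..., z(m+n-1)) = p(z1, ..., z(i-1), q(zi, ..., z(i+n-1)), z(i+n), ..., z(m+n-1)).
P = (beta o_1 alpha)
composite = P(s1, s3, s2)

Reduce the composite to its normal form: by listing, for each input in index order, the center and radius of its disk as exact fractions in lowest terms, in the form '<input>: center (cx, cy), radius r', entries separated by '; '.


s1: center (-4/7, -1/2), radius 1/35; s2: center (-1/2, 1/2), radius 1/6; s3: center (-3/7, -3/7), radius 1/42


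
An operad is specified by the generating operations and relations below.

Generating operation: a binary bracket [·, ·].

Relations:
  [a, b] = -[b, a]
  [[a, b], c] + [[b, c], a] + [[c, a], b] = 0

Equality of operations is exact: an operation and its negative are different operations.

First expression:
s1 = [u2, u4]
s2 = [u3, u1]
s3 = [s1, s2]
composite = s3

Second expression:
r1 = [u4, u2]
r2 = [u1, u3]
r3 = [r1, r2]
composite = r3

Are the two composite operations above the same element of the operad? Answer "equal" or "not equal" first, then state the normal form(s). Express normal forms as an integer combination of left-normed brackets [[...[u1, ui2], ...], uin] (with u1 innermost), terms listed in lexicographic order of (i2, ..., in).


equal; the common form is [[[u1, u3], u2], u4] - [[[u1, u3], u4], u2]

The first expression, normalized: [[[u1, u3], u2], u4] - [[[u1, u3], u4], u2]
The second expression, normalized: [[[u1, u3], u2], u4] - [[[u1, u3], u4], u2]
One common form — equal.


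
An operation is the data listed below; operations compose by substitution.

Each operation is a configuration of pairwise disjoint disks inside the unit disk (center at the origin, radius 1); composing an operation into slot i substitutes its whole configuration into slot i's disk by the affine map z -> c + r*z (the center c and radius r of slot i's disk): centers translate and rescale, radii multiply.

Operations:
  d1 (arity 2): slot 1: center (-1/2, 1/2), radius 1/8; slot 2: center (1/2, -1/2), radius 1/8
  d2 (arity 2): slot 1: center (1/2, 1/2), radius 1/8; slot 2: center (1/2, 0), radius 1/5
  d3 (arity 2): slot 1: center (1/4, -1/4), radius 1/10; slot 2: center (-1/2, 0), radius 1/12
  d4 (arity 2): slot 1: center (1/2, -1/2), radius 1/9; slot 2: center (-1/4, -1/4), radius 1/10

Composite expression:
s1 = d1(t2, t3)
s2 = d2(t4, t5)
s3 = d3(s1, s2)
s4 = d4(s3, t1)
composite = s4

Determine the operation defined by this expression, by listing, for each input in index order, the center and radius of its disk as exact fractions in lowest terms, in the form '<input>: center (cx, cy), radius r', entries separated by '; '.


t1: center (-1/4, -1/4), radius 1/10; t2: center (47/90, -47/90), radius 1/720; t3: center (8/15, -8/15), radius 1/720; t4: center (97/216, -107/216), radius 1/864; t5: center (97/216, -1/2), radius 1/540


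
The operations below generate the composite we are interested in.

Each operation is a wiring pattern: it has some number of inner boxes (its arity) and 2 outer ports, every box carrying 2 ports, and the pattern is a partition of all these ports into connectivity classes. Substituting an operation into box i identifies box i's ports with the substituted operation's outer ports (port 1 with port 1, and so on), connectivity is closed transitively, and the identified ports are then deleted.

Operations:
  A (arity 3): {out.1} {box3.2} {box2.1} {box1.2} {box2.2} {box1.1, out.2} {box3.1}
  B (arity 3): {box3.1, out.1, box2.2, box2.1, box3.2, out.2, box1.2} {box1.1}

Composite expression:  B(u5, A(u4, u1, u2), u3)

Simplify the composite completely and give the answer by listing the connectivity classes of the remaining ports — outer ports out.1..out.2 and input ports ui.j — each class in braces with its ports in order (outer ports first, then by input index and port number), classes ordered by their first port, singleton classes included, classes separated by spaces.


{out.1, out.2, u3.1, u3.2, u4.1, u5.2} {u1.1} {u1.2} {u2.1} {u2.2} {u4.2} {u5.1}


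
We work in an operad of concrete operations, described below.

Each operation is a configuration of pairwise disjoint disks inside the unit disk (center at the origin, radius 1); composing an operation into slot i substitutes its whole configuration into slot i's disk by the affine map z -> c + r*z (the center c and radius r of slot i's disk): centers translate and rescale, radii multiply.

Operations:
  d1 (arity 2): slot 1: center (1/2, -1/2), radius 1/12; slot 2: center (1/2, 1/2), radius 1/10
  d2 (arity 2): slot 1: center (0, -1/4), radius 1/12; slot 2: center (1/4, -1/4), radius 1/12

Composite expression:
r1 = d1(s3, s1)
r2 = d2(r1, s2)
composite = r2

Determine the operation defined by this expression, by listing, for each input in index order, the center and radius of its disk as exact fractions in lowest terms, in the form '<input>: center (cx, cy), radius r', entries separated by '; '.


s1: center (1/24, -5/24), radius 1/120; s2: center (1/4, -1/4), radius 1/12; s3: center (1/24, -7/24), radius 1/144


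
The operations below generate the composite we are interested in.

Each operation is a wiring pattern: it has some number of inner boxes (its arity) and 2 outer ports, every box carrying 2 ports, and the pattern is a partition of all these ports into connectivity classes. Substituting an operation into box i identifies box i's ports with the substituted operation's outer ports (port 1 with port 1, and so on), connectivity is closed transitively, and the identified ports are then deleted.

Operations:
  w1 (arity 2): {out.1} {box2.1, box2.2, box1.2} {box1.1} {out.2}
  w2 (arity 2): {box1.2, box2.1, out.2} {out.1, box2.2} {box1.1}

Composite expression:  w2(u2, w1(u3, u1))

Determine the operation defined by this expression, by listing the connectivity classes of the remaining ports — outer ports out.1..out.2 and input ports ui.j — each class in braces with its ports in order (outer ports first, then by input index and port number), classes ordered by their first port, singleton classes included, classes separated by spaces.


{out.1} {out.2, u2.2} {u1.1, u1.2, u3.2} {u2.1} {u3.1}

Substituting into w2 glues patterns; closure does the rest.
composing w1 on (u3, u1), with out.j its own outer ports: {out.1} {out.2} {u1.1, u1.2, u3.2} {u3.1}
composing w2 on (u2, u3, u1), with out.j its own outer ports: {out.1} {out.2, u2.2} {u1.1, u1.2, u3.2} {u2.1} {u3.1}


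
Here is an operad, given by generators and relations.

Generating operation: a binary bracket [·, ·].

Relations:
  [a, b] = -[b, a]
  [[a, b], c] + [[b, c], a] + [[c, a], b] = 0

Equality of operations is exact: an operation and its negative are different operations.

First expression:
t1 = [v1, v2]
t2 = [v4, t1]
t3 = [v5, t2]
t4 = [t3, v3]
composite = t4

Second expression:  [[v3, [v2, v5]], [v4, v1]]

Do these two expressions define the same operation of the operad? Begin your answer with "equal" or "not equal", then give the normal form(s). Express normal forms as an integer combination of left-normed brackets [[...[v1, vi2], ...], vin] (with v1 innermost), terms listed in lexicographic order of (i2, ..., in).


The first composite normalizes to [[[[v1, v2], v4], v5], v3]
The second composite normalizes to -[[[[v1, v4], v2], v5], v3] + [[[[v1, v4], v3], v2], v5] - [[[[v1, v4], v3], v5], v2] + [[[[v1, v4], v5], v2], v3]
The normal forms differ: not equal.

not equal; first: [[[[v1, v2], v4], v5], v3]; second: -[[[[v1, v4], v2], v5], v3] + [[[[v1, v4], v3], v2], v5] - [[[[v1, v4], v3], v5], v2] + [[[[v1, v4], v5], v2], v3]


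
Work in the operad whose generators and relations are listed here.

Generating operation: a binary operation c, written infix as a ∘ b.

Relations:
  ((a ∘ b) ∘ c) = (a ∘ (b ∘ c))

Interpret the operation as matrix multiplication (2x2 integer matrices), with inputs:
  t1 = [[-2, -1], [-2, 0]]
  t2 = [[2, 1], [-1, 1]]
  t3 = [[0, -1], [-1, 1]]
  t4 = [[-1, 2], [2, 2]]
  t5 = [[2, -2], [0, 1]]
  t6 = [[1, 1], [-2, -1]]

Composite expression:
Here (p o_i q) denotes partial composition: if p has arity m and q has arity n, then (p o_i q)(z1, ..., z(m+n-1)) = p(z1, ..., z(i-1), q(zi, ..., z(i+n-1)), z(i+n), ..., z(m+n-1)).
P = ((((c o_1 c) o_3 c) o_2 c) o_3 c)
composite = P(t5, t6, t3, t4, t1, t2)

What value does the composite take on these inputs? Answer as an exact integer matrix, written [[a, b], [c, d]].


[[48, 24], [-19, -11]]

(t3 ∘ t4) = [[-2, -2], [3, 0]]
(t6 ∘ (t3 ∘ t4)) = [[1, -2], [1, 4]]
(t5 ∘ (t6 ∘ (t3 ∘ t4))) = [[0, -12], [1, 4]]
(t1 ∘ t2) = [[-3, -3], [-4, -2]]
((t5 ∘ (t6 ∘ (t3 ∘ t4))) ∘ (t1 ∘ t2)) = [[48, 24], [-19, -11]]


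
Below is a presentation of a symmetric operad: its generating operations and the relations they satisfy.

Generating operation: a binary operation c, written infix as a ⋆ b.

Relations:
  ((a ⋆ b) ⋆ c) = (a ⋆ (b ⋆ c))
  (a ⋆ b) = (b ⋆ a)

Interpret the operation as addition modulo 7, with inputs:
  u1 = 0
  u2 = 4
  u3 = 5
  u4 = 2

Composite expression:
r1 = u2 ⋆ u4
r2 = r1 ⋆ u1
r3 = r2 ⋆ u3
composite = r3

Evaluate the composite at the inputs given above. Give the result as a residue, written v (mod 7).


4 (mod 7)


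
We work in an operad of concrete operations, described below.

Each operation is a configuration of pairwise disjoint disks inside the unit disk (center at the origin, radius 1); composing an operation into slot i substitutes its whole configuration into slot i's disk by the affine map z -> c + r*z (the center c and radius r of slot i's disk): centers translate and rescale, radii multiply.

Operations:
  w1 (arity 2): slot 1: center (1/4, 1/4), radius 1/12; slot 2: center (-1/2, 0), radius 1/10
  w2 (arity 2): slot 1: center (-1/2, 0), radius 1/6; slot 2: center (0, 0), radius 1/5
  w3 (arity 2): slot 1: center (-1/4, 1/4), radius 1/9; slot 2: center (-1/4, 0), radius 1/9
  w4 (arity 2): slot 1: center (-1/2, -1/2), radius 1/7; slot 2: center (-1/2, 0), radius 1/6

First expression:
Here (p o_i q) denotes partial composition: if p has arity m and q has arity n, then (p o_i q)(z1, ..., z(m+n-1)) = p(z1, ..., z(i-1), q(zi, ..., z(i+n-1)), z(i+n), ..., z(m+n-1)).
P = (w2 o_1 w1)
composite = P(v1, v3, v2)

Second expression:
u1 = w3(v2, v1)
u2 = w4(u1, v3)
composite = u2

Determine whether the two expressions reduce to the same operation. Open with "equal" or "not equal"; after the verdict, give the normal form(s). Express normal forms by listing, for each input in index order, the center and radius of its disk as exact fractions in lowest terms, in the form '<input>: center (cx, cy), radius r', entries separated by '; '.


The first composite normalizes to v1: center (-11/24, 1/24), radius 1/72; v2: center (0, 0), radius 1/5; v3: center (-7/12, 0), radius 1/60
The second composite normalizes to v1: center (-15/28, -1/2), radius 1/63; v2: center (-15/28, -13/28), radius 1/63; v3: center (-1/2, 0), radius 1/6
They disagree, so not equal.

not equal; the first gives v1: center (-11/24, 1/24), radius 1/72; v2: center (0, 0), radius 1/5; v3: center (-7/12, 0), radius 1/60 and the second v1: center (-15/28, -1/2), radius 1/63; v2: center (-15/28, -13/28), radius 1/63; v3: center (-1/2, 0), radius 1/6


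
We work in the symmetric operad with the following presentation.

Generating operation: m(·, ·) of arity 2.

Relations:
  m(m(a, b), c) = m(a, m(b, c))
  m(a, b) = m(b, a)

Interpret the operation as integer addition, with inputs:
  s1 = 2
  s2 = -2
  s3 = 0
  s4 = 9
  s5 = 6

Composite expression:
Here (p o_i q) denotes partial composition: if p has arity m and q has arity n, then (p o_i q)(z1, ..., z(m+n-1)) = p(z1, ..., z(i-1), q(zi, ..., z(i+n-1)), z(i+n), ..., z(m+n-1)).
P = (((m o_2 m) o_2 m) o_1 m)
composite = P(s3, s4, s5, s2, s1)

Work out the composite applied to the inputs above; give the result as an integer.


15

m(s3, s4) = 9
m(s5, s2) = 4
m(m(s5, s2), s1) = 6
m(m(s3, s4), m(m(s5, s2), s1)) = 15


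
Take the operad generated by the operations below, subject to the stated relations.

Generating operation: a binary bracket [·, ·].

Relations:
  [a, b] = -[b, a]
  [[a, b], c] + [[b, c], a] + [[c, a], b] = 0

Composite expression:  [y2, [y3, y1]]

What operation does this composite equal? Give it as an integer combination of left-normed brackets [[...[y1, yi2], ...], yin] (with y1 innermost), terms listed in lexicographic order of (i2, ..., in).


[[y1, y3], y2]

Left-normed coefficients sit on the y1-initial expansion words.
Composite bracket: [y2, [y3, y1]]
Under [a, b] = ab - ba we get 4 signed associative words (2^2 = 4).
The y1-initial words carry the normal form:
  the word y1y3y2 carries sign +1 and contributes +[[y1, y3], y2]


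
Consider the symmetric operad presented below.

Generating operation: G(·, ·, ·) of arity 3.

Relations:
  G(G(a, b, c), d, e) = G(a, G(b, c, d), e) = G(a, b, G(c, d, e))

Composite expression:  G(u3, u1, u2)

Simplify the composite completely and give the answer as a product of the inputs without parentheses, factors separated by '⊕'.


u3 ⊕ u1 ⊕ u2

The G-tree's shape is irrelevant; the u-reading-order decides.
G(u3, u1, u2) flattens to u3 ⊕ u1 ⊕ u2


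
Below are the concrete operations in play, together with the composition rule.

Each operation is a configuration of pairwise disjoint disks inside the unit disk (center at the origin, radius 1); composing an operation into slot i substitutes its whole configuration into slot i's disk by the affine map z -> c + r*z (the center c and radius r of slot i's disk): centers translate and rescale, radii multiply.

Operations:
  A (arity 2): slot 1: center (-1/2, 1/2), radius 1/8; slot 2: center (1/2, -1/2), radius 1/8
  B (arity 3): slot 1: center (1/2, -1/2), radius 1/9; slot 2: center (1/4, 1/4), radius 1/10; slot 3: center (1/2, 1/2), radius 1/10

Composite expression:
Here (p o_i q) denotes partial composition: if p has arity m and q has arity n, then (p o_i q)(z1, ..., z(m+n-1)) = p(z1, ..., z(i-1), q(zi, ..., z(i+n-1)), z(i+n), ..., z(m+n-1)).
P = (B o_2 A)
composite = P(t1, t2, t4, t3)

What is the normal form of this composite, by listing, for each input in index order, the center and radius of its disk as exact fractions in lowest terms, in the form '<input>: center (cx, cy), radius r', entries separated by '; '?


t1: center (1/2, -1/2), radius 1/9; t2: center (1/5, 3/10), radius 1/80; t3: center (1/2, 1/2), radius 1/10; t4: center (3/10, 1/5), radius 1/80

Below B, radii multiply path by path; the t-disk centers shift.
tracing t1 down its 1-map path: center (1/2, -1/2), radius 1/9
tracing t2 down its 2-map path: center (1/5, 3/10), radius 1/80
tracing t4 down its 2-map path: center (3/10, 1/5), radius 1/80
tracing t3 down its 1-map path: center (1/2, 1/2), radius 1/10


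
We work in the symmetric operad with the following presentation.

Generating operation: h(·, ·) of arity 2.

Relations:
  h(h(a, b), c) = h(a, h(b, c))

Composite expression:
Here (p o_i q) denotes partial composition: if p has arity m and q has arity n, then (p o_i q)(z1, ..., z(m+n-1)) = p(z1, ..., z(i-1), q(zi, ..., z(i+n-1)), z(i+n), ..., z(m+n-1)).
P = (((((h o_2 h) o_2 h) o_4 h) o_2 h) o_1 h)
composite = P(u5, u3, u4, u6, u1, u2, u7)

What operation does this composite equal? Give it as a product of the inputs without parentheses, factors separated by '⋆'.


u5 ⋆ u3 ⋆ u4 ⋆ u6 ⋆ u1 ⋆ u2 ⋆ u7

Every regrouping of h is equal, so read the u-inputs in written order.
h(u5, u3) reduces to u5 ⋆ u3
h(u4, u6) reduces to u4 ⋆ u6
h(h(u4, u6), u1) reduces to u4 ⋆ u6 ⋆ u1
h(u2, u7) reduces to u2 ⋆ u7
h(h(h(u4, u6), u1), h(u2, u7)) reduces to u4 ⋆ u6 ⋆ u1 ⋆ u2 ⋆ u7
h(h(u5, u3), h(h(h(u4, u6), u1), h(u2, u7))) reduces to u5 ⋆ u3 ⋆ u4 ⋆ u6 ⋆ u1 ⋆ u2 ⋆ u7


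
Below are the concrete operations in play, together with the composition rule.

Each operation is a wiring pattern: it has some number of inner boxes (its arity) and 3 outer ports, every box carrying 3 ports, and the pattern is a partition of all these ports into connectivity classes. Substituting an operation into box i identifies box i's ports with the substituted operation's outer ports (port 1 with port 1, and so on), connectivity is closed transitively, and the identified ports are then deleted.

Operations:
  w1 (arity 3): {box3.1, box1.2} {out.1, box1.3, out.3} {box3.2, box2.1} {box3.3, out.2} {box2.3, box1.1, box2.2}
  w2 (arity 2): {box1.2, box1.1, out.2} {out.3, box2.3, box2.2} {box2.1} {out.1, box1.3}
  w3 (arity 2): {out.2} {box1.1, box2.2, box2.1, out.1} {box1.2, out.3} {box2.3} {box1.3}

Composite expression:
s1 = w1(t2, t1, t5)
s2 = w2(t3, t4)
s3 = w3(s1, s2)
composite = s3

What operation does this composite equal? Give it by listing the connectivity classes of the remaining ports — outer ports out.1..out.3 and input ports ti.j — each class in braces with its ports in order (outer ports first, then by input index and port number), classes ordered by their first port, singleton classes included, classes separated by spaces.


{out.1, t2.3, t3.1, t3.2, t3.3} {out.2} {out.3, t5.3} {t1.1, t5.2} {t1.2, t1.3, t2.1} {t2.2, t5.1} {t4.1} {t4.2, t4.3}

Reachability decides: close wires over w3-identified ports.
composing w1 on (t2, t1, t5), with out.j its own outer ports: {out.1, out.3, t2.3} {out.2, t5.3} {t1.1, t5.2} {t1.2, t1.3, t2.1} {t2.2, t5.1}
composing w2 on (t3, t4), with out.j its own outer ports: {out.1, t3.3} {out.2, t3.1, t3.2} {out.3, t4.2, t4.3} {t4.1}
composing w3 on (t2, t1, t5, t3, t4), with out.j its own outer ports: {out.1, t2.3, t3.1, t3.2, t3.3} {out.2} {out.3, t5.3} {t1.1, t5.2} {t1.2, t1.3, t2.1} {t2.2, t5.1} {t4.1} {t4.2, t4.3}


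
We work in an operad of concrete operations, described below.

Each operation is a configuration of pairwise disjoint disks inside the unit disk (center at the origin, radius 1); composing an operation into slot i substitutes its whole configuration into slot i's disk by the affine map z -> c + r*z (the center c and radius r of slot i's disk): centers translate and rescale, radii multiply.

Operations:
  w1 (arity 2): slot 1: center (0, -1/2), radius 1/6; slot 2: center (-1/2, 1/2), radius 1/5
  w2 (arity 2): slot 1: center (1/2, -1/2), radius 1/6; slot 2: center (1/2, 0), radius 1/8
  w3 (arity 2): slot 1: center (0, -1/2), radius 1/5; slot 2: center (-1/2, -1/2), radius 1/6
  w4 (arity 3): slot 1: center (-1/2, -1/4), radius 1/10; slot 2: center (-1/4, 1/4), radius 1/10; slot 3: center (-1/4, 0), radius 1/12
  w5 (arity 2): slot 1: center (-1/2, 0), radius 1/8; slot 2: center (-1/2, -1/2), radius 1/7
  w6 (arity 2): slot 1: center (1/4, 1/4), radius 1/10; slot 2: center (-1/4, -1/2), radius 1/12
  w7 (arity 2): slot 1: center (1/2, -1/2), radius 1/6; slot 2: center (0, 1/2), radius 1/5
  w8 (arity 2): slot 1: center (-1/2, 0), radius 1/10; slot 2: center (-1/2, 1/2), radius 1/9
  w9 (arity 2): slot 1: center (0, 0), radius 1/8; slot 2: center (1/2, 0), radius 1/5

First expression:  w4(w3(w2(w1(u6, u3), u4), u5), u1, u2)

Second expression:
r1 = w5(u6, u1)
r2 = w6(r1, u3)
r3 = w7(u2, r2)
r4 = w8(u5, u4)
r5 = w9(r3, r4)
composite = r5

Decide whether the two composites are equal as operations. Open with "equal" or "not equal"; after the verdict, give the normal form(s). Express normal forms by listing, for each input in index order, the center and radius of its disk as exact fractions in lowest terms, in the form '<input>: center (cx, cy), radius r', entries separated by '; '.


The first expression, normalized: u1: center (-1/4, 1/4), radius 1/10; u2: center (-1/4, 0), radius 1/12; u3: center (-59/120, -37/120), radius 1/1500; u4: center (-49/100, -3/10), radius 1/400; u5: center (-11/20, -3/10), radius 1/60; u6: center (-49/100, -187/600), radius 1/1800
The second expression, normalized: u1: center (1/200, 27/400), radius 1/2800; u2: center (1/16, -1/16), radius 1/48; u3: center (-1/160, 1/20), radius 1/480; u4: center (2/5, 1/10), radius 1/45; u5: center (2/5, 0), radius 1/50; u6: center (1/200, 11/160), radius 1/3200
No match — not equal.

not equal; first: u1: center (-1/4, 1/4), radius 1/10; u2: center (-1/4, 0), radius 1/12; u3: center (-59/120, -37/120), radius 1/1500; u4: center (-49/100, -3/10), radius 1/400; u5: center (-11/20, -3/10), radius 1/60; u6: center (-49/100, -187/600), radius 1/1800; second: u1: center (1/200, 27/400), radius 1/2800; u2: center (1/16, -1/16), radius 1/48; u3: center (-1/160, 1/20), radius 1/480; u4: center (2/5, 1/10), radius 1/45; u5: center (2/5, 0), radius 1/50; u6: center (1/200, 11/160), radius 1/3200


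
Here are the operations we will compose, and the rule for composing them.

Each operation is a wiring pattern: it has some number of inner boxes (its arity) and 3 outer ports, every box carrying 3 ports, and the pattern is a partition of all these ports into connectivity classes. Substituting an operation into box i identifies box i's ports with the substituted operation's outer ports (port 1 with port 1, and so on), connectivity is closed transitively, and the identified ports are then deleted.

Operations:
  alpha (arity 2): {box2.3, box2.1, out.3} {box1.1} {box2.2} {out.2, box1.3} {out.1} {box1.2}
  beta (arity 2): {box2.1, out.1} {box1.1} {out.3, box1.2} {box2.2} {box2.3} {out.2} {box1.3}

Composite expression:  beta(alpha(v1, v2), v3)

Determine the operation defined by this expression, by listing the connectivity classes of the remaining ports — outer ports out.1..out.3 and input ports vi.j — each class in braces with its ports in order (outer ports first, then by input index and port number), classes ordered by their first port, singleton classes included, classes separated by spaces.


After gluing at beta, chains via deleted ports link the v-ports.
through alpha, on inputs (v1, v2): {out.1} {out.2, v1.3} {out.3, v2.1, v2.3} {v1.1} {v1.2} {v2.2} (out.j = stage outer ports)
through beta, on inputs (v1, v2, v3): {out.1, v3.1} {out.2} {out.3, v1.3} {v1.1} {v1.2} {v2.1, v2.3} {v2.2} {v3.2} {v3.3} (out.j = stage outer ports)

{out.1, v3.1} {out.2} {out.3, v1.3} {v1.1} {v1.2} {v2.1, v2.3} {v2.2} {v3.2} {v3.3}


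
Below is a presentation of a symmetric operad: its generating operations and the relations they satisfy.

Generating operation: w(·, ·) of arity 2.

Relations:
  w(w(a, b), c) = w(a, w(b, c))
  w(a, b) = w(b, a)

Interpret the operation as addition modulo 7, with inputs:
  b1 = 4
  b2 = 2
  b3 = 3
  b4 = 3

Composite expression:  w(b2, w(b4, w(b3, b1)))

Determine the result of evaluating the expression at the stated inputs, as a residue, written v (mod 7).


w(b3, b1) = 0
w(b4, w(b3, b1)) = 3
w(b2, w(b4, w(b3, b1))) = 5

5 (mod 7)


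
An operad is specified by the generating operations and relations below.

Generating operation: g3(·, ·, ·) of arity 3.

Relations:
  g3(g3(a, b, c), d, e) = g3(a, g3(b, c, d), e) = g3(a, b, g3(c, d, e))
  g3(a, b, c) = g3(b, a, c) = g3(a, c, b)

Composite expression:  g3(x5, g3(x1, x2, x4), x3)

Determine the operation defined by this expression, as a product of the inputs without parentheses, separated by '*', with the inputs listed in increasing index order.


Any arrangement under g3 is one operation, so sort the x-inputs.
g3(x1, x2, x4) flattens to x1 * x2 * x4
g3(x5, g3(x1, x2, x4), x3) flattens to x5 * x1 * x2 * x4 * x3
commutativity sorts the factors: x1 * x2 * x3 * x4 * x5

x1 * x2 * x3 * x4 * x5


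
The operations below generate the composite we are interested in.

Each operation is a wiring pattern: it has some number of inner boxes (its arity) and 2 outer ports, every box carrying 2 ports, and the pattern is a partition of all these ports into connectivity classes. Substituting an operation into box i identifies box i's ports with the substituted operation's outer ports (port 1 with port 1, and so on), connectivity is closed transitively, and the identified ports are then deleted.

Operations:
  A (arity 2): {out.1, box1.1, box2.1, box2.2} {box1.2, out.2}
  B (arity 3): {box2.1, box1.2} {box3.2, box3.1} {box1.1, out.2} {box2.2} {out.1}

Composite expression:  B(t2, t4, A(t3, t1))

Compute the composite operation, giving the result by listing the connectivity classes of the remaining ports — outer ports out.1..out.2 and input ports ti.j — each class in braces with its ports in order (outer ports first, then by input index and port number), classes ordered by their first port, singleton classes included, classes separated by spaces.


{out.1} {out.2, t2.1} {t1.1, t1.2, t3.1, t3.2} {t2.2, t4.1} {t4.2}

Two ports join when wires chain via B-identified ports.
the subtree at A composes to {out.1, t1.1, t1.2, t3.1} {out.2, t3.2} on (t3, t1); out.j = own outer ports
the subtree at B composes to {out.1} {out.2, t2.1} {t1.1, t1.2, t3.1, t3.2} {t2.2, t4.1} {t4.2} on (t2, t4, t3, t1); out.j = own outer ports


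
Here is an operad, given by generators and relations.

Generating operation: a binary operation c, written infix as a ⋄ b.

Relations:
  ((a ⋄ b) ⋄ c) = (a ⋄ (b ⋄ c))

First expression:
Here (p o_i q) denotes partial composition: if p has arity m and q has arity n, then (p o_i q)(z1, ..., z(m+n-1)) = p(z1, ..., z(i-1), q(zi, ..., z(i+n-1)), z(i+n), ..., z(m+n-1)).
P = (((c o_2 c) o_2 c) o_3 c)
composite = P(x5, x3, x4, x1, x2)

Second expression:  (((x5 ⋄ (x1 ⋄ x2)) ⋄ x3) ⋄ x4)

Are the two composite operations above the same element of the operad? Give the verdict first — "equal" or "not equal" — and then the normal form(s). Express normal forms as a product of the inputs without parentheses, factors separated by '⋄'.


not equal: they reduce to x5 ⋄ x3 ⋄ x4 ⋄ x1 ⋄ x2 and x5 ⋄ x1 ⋄ x2 ⋄ x3 ⋄ x4


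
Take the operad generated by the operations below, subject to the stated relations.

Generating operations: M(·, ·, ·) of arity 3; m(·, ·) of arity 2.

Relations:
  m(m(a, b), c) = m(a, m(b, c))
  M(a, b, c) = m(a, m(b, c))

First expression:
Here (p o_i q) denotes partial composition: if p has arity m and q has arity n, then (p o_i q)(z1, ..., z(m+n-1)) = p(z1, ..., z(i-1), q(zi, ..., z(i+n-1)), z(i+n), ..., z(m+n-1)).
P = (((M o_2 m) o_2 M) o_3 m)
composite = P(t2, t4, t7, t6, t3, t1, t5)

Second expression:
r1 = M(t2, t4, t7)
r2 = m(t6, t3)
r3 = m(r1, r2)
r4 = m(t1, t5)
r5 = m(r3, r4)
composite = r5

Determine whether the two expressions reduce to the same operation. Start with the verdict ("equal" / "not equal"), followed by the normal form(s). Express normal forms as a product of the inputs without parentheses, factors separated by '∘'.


equal; both compose to t2 ∘ t4 ∘ t7 ∘ t6 ∘ t3 ∘ t1 ∘ t5

Reducing the first expression gives t2 ∘ t4 ∘ t7 ∘ t6 ∘ t3 ∘ t1 ∘ t5
Reducing the second expression gives t2 ∘ t4 ∘ t7 ∘ t6 ∘ t3 ∘ t1 ∘ t5
The forms coincide; equal.


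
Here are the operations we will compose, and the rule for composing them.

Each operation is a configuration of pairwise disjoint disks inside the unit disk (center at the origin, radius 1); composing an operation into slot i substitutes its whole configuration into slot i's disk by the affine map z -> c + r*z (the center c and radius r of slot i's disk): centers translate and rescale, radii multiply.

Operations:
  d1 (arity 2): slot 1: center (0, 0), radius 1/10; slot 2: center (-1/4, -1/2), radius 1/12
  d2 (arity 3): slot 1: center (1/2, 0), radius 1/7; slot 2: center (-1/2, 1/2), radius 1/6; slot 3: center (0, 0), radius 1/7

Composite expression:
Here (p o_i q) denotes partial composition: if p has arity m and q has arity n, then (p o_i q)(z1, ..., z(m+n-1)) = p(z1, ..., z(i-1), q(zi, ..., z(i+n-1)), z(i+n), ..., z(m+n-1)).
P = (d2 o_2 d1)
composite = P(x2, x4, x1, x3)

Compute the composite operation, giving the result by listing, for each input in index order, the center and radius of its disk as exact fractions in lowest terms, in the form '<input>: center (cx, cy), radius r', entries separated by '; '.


x1: center (-13/24, 5/12), radius 1/72; x2: center (1/2, 0), radius 1/7; x3: center (0, 0), radius 1/7; x4: center (-1/2, 1/2), radius 1/60

Each x-disk chains the slot maps above it in d2; radii multiply.
tracing x2 down its 1-map path: center (1/2, 0), radius 1/7
tracing x4 down its 2-map path: center (-1/2, 1/2), radius 1/60
tracing x1 down its 2-map path: center (-13/24, 5/12), radius 1/72
tracing x3 down its 1-map path: center (0, 0), radius 1/7


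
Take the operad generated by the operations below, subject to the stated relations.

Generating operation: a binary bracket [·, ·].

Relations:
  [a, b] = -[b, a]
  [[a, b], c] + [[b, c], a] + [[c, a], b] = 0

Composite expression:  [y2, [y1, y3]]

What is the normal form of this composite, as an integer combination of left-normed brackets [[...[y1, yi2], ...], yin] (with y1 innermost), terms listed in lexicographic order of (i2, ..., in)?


In the tensor algebra, words opening y1 carry the y1-anchored form.
Composite bracket: [y2, [y1, y3]]
The bracket unfolds into 4 signed words via [a, b] = ab - ba (2^2 = 4).
Collect the words opening with y1:
  sign of y1y3y2 is -1, so it contributes -[[y1, y3], y2]

-[[y1, y3], y2]


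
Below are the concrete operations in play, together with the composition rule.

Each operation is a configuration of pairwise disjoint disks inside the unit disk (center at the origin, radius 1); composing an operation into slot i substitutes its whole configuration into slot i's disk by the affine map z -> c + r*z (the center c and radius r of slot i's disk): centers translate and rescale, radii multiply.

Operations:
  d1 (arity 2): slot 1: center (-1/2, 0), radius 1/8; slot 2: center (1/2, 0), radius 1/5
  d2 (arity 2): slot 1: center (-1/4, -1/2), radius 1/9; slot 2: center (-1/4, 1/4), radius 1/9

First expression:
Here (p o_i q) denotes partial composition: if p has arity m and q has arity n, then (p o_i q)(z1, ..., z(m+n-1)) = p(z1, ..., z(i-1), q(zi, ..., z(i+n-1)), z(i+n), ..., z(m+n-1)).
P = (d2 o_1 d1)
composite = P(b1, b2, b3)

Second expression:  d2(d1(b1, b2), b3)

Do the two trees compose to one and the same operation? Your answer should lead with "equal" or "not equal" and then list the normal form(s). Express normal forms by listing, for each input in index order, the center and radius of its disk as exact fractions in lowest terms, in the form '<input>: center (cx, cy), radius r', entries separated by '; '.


equal; both compose to b1: center (-11/36, -1/2), radius 1/72; b2: center (-7/36, -1/2), radius 1/45; b3: center (-1/4, 1/4), radius 1/9


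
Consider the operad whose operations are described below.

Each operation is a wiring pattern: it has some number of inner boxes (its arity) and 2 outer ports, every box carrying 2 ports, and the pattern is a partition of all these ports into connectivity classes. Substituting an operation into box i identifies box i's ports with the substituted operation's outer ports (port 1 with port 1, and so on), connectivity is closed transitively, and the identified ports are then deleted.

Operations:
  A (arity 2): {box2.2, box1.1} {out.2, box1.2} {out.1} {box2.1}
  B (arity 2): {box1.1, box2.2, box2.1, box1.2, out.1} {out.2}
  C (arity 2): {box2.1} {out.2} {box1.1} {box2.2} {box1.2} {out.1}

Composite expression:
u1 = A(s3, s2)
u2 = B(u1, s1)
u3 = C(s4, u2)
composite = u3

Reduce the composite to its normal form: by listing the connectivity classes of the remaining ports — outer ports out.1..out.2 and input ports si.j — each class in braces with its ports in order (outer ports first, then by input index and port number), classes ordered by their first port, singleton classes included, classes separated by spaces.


Reachability decides: close wires over C-identified ports.
stage A: inputs (s3, s2), connectivity {out.1} {out.2, s3.2} {s2.1} {s2.2, s3.1}, out.j its boundary
stage B: inputs (s3, s2, s1), connectivity {out.1, s1.1, s1.2, s3.2} {out.2} {s2.1} {s2.2, s3.1}, out.j its boundary
stage C: inputs (s4, s3, s2, s1), connectivity {out.1} {out.2} {s1.1, s1.2, s3.2} {s2.1} {s2.2, s3.1} {s4.1} {s4.2}, out.j its boundary

{out.1} {out.2} {s1.1, s1.2, s3.2} {s2.1} {s2.2, s3.1} {s4.1} {s4.2}


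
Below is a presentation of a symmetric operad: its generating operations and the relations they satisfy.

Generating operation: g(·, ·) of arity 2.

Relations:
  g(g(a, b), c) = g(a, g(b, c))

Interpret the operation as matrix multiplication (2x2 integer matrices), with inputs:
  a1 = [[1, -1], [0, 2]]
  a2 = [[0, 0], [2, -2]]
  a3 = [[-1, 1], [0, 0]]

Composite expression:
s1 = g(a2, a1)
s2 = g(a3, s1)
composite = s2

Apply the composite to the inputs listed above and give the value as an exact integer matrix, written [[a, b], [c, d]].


[[2, -6], [0, 0]]


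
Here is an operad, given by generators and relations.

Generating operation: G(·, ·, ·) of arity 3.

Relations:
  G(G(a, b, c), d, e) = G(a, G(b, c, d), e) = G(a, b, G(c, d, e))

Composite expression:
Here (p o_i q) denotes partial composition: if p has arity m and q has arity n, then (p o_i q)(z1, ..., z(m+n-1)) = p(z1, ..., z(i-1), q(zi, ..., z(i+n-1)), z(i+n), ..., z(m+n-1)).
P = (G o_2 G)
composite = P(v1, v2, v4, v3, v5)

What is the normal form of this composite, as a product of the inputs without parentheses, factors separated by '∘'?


v1 ∘ v2 ∘ v4 ∘ v3 ∘ v5


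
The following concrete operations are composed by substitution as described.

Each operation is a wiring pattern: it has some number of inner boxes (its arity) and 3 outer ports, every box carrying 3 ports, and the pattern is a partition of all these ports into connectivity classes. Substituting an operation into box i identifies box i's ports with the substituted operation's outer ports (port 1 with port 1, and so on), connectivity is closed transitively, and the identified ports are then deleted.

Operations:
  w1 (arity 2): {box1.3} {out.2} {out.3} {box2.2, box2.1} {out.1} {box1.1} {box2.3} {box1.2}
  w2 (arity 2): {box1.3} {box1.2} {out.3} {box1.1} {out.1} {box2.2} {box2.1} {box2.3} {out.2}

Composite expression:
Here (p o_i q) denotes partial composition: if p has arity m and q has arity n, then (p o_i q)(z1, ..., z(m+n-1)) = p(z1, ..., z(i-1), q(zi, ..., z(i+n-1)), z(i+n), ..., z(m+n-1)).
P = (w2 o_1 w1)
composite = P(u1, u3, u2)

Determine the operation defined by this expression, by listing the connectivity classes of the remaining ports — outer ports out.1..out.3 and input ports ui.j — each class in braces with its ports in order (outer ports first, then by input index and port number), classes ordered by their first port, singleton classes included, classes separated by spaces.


{out.1} {out.2} {out.3} {u1.1} {u1.2} {u1.3} {u2.1} {u2.2} {u2.3} {u3.1, u3.2} {u3.3}

Substituting into w2 glues patterns; closure does the rest.
w1 over (u1, u3) gives {out.1} {out.2} {out.3} {u1.1} {u1.2} {u1.3} {u3.1, u3.2} {u3.3}, out.j being that stage's outer ports
w2 over (u1, u3, u2) gives {out.1} {out.2} {out.3} {u1.1} {u1.2} {u1.3} {u2.1} {u2.2} {u2.3} {u3.1, u3.2} {u3.3}, out.j being that stage's outer ports


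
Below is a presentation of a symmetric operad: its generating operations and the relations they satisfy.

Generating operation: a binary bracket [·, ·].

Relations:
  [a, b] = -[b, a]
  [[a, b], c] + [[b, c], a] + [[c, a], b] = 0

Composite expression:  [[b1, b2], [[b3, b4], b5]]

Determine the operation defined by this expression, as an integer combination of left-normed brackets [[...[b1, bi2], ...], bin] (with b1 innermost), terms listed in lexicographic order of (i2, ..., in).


Left-normed coefficients sit on the b1-initial expansion words.
Composite bracket: [[b1, b2], [[b3, b4], b5]]
Expanding via [a, b] = ab - ba: 16 signed words (2^4 = 16).
Keep just the words that open with b1:
  b1b2b3b4b5 (sign +1) contributes +[[[[b1, b2], b3], b4], b5]
  b1b2b4b3b5 (sign -1) contributes -[[[[b1, b2], b4], b3], b5]
  b1b2b5b3b4 (sign -1) contributes -[[[[b1, b2], b5], b3], b4]
  b1b2b5b4b3 (sign +1) contributes +[[[[b1, b2], b5], b4], b3]

[[[[b1, b2], b3], b4], b5] - [[[[b1, b2], b4], b3], b5] - [[[[b1, b2], b5], b3], b4] + [[[[b1, b2], b5], b4], b3]
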